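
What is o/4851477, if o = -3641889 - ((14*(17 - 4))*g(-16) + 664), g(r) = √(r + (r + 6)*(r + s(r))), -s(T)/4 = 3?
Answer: -3642553/4851477 - 364*√66/4851477 ≈ -0.75142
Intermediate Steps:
s(T) = -12 (s(T) = -4*3 = -12)
g(r) = √(r + (-12 + r)*(6 + r)) (g(r) = √(r + (r + 6)*(r - 12)) = √(r + (6 + r)*(-12 + r)) = √(r + (-12 + r)*(6 + r)))
o = -3642553 - 364*√66 (o = -3641889 - ((14*(17 - 4))*√(-72 + (-16)² - 5*(-16)) + 664) = -3641889 - ((14*13)*√(-72 + 256 + 80) + 664) = -3641889 - (182*√264 + 664) = -3641889 - (182*(2*√66) + 664) = -3641889 - (364*√66 + 664) = -3641889 - (664 + 364*√66) = -3641889 + (-664 - 364*√66) = -3642553 - 364*√66 ≈ -3.6455e+6)
o/4851477 = (-3642553 - 364*√66)/4851477 = (-3642553 - 364*√66)*(1/4851477) = -3642553/4851477 - 364*√66/4851477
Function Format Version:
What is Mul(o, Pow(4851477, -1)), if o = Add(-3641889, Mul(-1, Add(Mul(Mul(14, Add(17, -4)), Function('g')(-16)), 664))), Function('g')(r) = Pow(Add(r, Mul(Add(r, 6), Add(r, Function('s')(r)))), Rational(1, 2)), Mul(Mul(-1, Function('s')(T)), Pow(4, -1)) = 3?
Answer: Add(Rational(-3642553, 4851477), Mul(Rational(-364, 4851477), Pow(66, Rational(1, 2)))) ≈ -0.75142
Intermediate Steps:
Function('s')(T) = -12 (Function('s')(T) = Mul(-4, 3) = -12)
Function('g')(r) = Pow(Add(r, Mul(Add(-12, r), Add(6, r))), Rational(1, 2)) (Function('g')(r) = Pow(Add(r, Mul(Add(r, 6), Add(r, -12))), Rational(1, 2)) = Pow(Add(r, Mul(Add(6, r), Add(-12, r))), Rational(1, 2)) = Pow(Add(r, Mul(Add(-12, r), Add(6, r))), Rational(1, 2)))
o = Add(-3642553, Mul(-364, Pow(66, Rational(1, 2)))) (o = Add(-3641889, Mul(-1, Add(Mul(Mul(14, Add(17, -4)), Pow(Add(-72, Pow(-16, 2), Mul(-5, -16)), Rational(1, 2))), 664))) = Add(-3641889, Mul(-1, Add(Mul(Mul(14, 13), Pow(Add(-72, 256, 80), Rational(1, 2))), 664))) = Add(-3641889, Mul(-1, Add(Mul(182, Pow(264, Rational(1, 2))), 664))) = Add(-3641889, Mul(-1, Add(Mul(182, Mul(2, Pow(66, Rational(1, 2)))), 664))) = Add(-3641889, Mul(-1, Add(Mul(364, Pow(66, Rational(1, 2))), 664))) = Add(-3641889, Mul(-1, Add(664, Mul(364, Pow(66, Rational(1, 2)))))) = Add(-3641889, Add(-664, Mul(-364, Pow(66, Rational(1, 2))))) = Add(-3642553, Mul(-364, Pow(66, Rational(1, 2)))) ≈ -3.6455e+6)
Mul(o, Pow(4851477, -1)) = Mul(Add(-3642553, Mul(-364, Pow(66, Rational(1, 2)))), Pow(4851477, -1)) = Mul(Add(-3642553, Mul(-364, Pow(66, Rational(1, 2)))), Rational(1, 4851477)) = Add(Rational(-3642553, 4851477), Mul(Rational(-364, 4851477), Pow(66, Rational(1, 2))))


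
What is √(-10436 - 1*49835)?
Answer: I*√60271 ≈ 245.5*I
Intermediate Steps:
√(-10436 - 1*49835) = √(-10436 - 49835) = √(-60271) = I*√60271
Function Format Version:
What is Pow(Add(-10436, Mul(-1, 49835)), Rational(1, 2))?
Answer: Mul(I, Pow(60271, Rational(1, 2))) ≈ Mul(245.50, I)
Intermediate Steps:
Pow(Add(-10436, Mul(-1, 49835)), Rational(1, 2)) = Pow(Add(-10436, -49835), Rational(1, 2)) = Pow(-60271, Rational(1, 2)) = Mul(I, Pow(60271, Rational(1, 2)))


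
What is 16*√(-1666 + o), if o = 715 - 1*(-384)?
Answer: 144*I*√7 ≈ 380.99*I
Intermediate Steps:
o = 1099 (o = 715 + 384 = 1099)
16*√(-1666 + o) = 16*√(-1666 + 1099) = 16*√(-567) = 16*(9*I*√7) = 144*I*√7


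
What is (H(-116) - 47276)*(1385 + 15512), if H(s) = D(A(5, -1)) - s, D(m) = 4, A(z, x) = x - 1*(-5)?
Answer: -796794932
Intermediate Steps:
A(z, x) = 5 + x (A(z, x) = x + 5 = 5 + x)
H(s) = 4 - s
(H(-116) - 47276)*(1385 + 15512) = ((4 - 1*(-116)) - 47276)*(1385 + 15512) = ((4 + 116) - 47276)*16897 = (120 - 47276)*16897 = -47156*16897 = -796794932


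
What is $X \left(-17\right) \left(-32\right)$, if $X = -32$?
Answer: $-17408$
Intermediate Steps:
$X \left(-17\right) \left(-32\right) = \left(-32\right) \left(-17\right) \left(-32\right) = 544 \left(-32\right) = -17408$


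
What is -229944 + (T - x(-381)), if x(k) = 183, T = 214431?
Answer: -15696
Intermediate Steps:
-229944 + (T - x(-381)) = -229944 + (214431 - 1*183) = -229944 + (214431 - 183) = -229944 + 214248 = -15696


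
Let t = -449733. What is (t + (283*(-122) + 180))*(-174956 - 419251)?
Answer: 287643130353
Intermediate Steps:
(t + (283*(-122) + 180))*(-174956 - 419251) = (-449733 + (283*(-122) + 180))*(-174956 - 419251) = (-449733 + (-34526 + 180))*(-594207) = (-449733 - 34346)*(-594207) = -484079*(-594207) = 287643130353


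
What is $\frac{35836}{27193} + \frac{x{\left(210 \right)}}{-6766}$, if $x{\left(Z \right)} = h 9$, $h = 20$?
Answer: $\frac{118785818}{91993919} \approx 1.2912$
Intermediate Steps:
$x{\left(Z \right)} = 180$ ($x{\left(Z \right)} = 20 \cdot 9 = 180$)
$\frac{35836}{27193} + \frac{x{\left(210 \right)}}{-6766} = \frac{35836}{27193} + \frac{180}{-6766} = 35836 \cdot \frac{1}{27193} + 180 \left(- \frac{1}{6766}\right) = \frac{35836}{27193} - \frac{90}{3383} = \frac{118785818}{91993919}$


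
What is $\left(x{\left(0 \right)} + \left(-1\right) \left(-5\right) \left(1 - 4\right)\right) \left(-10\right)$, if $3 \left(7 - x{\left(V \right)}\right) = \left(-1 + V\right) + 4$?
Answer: $90$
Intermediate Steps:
$x{\left(V \right)} = 6 - \frac{V}{3}$ ($x{\left(V \right)} = 7 - \frac{\left(-1 + V\right) + 4}{3} = 7 - \frac{3 + V}{3} = 7 - \left(1 + \frac{V}{3}\right) = 6 - \frac{V}{3}$)
$\left(x{\left(0 \right)} + \left(-1\right) \left(-5\right) \left(1 - 4\right)\right) \left(-10\right) = \left(\left(6 - 0\right) + \left(-1\right) \left(-5\right) \left(1 - 4\right)\right) \left(-10\right) = \left(\left(6 + 0\right) + 5 \left(-3\right)\right) \left(-10\right) = \left(6 - 15\right) \left(-10\right) = \left(-9\right) \left(-10\right) = 90$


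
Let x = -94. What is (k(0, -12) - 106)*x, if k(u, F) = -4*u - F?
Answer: 8836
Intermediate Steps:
k(u, F) = -F - 4*u
(k(0, -12) - 106)*x = ((-1*(-12) - 4*0) - 106)*(-94) = ((12 + 0) - 106)*(-94) = (12 - 106)*(-94) = -94*(-94) = 8836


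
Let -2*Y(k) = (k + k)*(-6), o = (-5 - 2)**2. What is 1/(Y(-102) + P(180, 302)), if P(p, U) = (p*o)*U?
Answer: 1/2663028 ≈ 3.7551e-7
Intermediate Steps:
o = 49 (o = (-7)**2 = 49)
P(p, U) = 49*U*p (P(p, U) = (p*49)*U = (49*p)*U = 49*U*p)
Y(k) = 6*k (Y(k) = -(k + k)*(-6)/2 = -2*k*(-6)/2 = -(-6)*k = 6*k)
1/(Y(-102) + P(180, 302)) = 1/(6*(-102) + 49*302*180) = 1/(-612 + 2663640) = 1/2663028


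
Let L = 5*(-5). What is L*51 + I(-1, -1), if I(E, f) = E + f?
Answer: -1277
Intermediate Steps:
L = -25
L*51 + I(-1, -1) = -25*51 + (-1 - 1) = -1275 - 2 = -1277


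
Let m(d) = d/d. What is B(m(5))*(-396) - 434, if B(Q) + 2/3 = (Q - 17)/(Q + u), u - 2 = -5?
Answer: -3338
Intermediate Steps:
u = -3 (u = 2 - 5 = -3)
m(d) = 1
B(Q) = -2/3 + (-17 + Q)/(-3 + Q) (B(Q) = -2/3 + (Q - 17)/(Q - 3) = -2/3 + (-17 + Q)/(-3 + Q))
B(m(5))*(-396) - 434 = ((-45 + 1)/(3*(-3 + 1)))*(-396) - 434 = ((1/3)*(-44)/(-2))*(-396) - 434 = ((1/3)*(-1/2)*(-44))*(-396) - 434 = (22/3)*(-396) - 434 = -2904 - 434 = -3338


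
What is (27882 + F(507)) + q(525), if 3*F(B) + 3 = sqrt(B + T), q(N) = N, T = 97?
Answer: 28406 + 2*sqrt(151)/3 ≈ 28414.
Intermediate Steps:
F(B) = -1 + sqrt(97 + B)/3 (F(B) = -1 + sqrt(B + 97)/3 = -1 + sqrt(97 + B)/3)
(27882 + F(507)) + q(525) = (27882 + (-1 + sqrt(97 + 507)/3)) + 525 = (27882 + (-1 + sqrt(604)/3)) + 525 = (27882 + (-1 + (2*sqrt(151))/3)) + 525 = (27882 + (-1 + 2*sqrt(151)/3)) + 525 = (27881 + 2*sqrt(151)/3) + 525 = 28406 + 2*sqrt(151)/3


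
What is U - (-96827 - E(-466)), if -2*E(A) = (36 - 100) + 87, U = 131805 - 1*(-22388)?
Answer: 502017/2 ≈ 2.5101e+5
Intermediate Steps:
U = 154193 (U = 131805 + 22388 = 154193)
E(A) = -23/2 (E(A) = -((36 - 100) + 87)/2 = -(-64 + 87)/2 = -½*23 = -23/2)
U - (-96827 - E(-466)) = 154193 - (-96827 - 1*(-23/2)) = 154193 - (-96827 + 23/2) = 154193 - 1*(-193631/2) = 154193 + 193631/2 = 502017/2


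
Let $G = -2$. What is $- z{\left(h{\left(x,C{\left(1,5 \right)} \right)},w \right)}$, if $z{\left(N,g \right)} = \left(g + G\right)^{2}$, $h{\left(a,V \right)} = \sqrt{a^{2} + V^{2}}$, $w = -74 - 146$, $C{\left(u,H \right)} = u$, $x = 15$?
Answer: $-49284$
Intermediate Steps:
$w = -220$ ($w = -74 - 146 = -220$)
$h{\left(a,V \right)} = \sqrt{V^{2} + a^{2}}$
$z{\left(N,g \right)} = \left(-2 + g\right)^{2}$ ($z{\left(N,g \right)} = \left(g - 2\right)^{2} = \left(-2 + g\right)^{2}$)
$- z{\left(h{\left(x,C{\left(1,5 \right)} \right)},w \right)} = - \left(-2 - 220\right)^{2} = - \left(-222\right)^{2} = \left(-1\right) 49284 = -49284$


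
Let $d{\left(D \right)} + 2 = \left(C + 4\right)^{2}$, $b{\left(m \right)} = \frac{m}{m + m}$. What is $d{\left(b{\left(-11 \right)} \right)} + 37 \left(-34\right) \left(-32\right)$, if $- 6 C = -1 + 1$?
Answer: $40270$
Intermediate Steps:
$b{\left(m \right)} = \frac{1}{2}$ ($b{\left(m \right)} = \frac{m}{2 m} = m \frac{1}{2 m} = \frac{1}{2}$)
$C = 0$ ($C = - \frac{-1 + 1}{6} = \left(- \frac{1}{6}\right) 0 = 0$)
$d{\left(D \right)} = 14$ ($d{\left(D \right)} = -2 + \left(0 + 4\right)^{2} = -2 + 4^{2} = -2 + 16 = 14$)
$d{\left(b{\left(-11 \right)} \right)} + 37 \left(-34\right) \left(-32\right) = 14 + 37 \left(-34\right) \left(-32\right) = 14 - -40256 = 14 + 40256 = 40270$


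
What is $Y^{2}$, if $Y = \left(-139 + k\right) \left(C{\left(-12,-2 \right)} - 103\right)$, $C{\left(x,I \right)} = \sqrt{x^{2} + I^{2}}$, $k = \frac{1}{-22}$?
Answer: $\frac{100658423117}{484} - \frac{963820543 \sqrt{37}}{121} \approx 1.5952 \cdot 10^{8}$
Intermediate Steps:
$k = - \frac{1}{22} \approx -0.045455$
$C{\left(x,I \right)} = \sqrt{I^{2} + x^{2}}$
$Y = \frac{315077}{22} - \frac{3059 \sqrt{37}}{11}$ ($Y = \left(-139 - \frac{1}{22}\right) \left(\sqrt{\left(-2\right)^{2} + \left(-12\right)^{2}} - 103\right) = - \frac{3059 \left(\sqrt{4 + 144} - 103\right)}{22} = - \frac{3059 \left(\sqrt{148} - 103\right)}{22} = - \frac{3059 \left(2 \sqrt{37} - 103\right)}{22} = - \frac{3059 \left(-103 + 2 \sqrt{37}\right)}{22} = \frac{315077}{22} - \frac{3059 \sqrt{37}}{11} \approx 12630.0$)
$Y^{2} = \left(\frac{315077}{22} - \frac{3059 \sqrt{37}}{11}\right)^{2}$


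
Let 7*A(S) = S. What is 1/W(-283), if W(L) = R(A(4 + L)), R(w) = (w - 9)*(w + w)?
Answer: 49/190836 ≈ 0.00025677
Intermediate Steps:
A(S) = S/7
R(w) = 2*w*(-9 + w) (R(w) = (-9 + w)*(2*w) = 2*w*(-9 + w))
W(L) = 2*(-59/7 + L/7)*(4/7 + L/7) (W(L) = 2*((4 + L)/7)*(-9 + (4 + L)/7) = 2*(4/7 + L/7)*(-9 + (4/7 + L/7)) = 2*(4/7 + L/7)*(-59/7 + L/7) = 2*(-59/7 + L/7)*(4/7 + L/7))
1/W(-283) = 1/(2*(-59 - 283)*(4 - 283)/49) = 1/((2/49)*(-342)*(-279)) = 1/(190836/49) = 49/190836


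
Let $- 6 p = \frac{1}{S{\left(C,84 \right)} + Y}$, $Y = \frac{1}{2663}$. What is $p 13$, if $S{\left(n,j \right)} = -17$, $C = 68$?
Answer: $\frac{34619}{271620} \approx 0.12745$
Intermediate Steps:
$Y = \frac{1}{2663} \approx 0.00037552$
$p = \frac{2663}{271620}$ ($p = - \frac{1}{6 \left(-17 + \frac{1}{2663}\right)} = - \frac{1}{6 \left(- \frac{45270}{2663}\right)} = \left(- \frac{1}{6}\right) \left(- \frac{2663}{45270}\right) = \frac{2663}{271620} \approx 0.0098041$)
$p 13 = \frac{2663}{271620} \cdot 13 = \frac{34619}{271620}$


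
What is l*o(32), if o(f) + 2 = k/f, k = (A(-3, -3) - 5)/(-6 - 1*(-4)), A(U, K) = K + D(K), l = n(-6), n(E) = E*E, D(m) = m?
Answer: -1053/16 ≈ -65.813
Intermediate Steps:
n(E) = E²
l = 36 (l = (-6)² = 36)
A(U, K) = 2*K (A(U, K) = K + K = 2*K)
k = 11/2 (k = (2*(-3) - 5)/(-6 - 1*(-4)) = (-6 - 5)/(-6 + 4) = -11/(-2) = -11*(-½) = 11/2 ≈ 5.5000)
o(f) = -2 + 11/(2*f)
l*o(32) = 36*(-2 + (11/2)/32) = 36*(-2 + (11/2)*(1/32)) = 36*(-2 + 11/64) = 36*(-117/64) = -1053/16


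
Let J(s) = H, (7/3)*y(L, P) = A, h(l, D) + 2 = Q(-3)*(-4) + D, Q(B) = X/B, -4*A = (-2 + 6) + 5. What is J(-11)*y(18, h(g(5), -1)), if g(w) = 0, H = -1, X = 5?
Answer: 27/28 ≈ 0.96429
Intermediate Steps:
A = -9/4 (A = -((-2 + 6) + 5)/4 = -(4 + 5)/4 = -¼*9 = -9/4 ≈ -2.2500)
Q(B) = 5/B
h(l, D) = 14/3 + D (h(l, D) = -2 + ((5/(-3))*(-4) + D) = -2 + ((5*(-⅓))*(-4) + D) = -2 + (-5/3*(-4) + D) = -2 + (20/3 + D) = 14/3 + D)
y(L, P) = -27/28 (y(L, P) = (3/7)*(-9/4) = -27/28)
J(s) = -1
J(-11)*y(18, h(g(5), -1)) = -1*(-27/28) = 27/28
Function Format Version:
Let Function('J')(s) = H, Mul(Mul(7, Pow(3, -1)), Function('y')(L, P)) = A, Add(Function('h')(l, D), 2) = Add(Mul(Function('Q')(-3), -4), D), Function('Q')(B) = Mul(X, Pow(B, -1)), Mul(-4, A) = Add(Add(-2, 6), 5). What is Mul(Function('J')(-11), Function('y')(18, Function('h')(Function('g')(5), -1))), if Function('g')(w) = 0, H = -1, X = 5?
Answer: Rational(27, 28) ≈ 0.96429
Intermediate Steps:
A = Rational(-9, 4) (A = Mul(Rational(-1, 4), Add(Add(-2, 6), 5)) = Mul(Rational(-1, 4), Add(4, 5)) = Mul(Rational(-1, 4), 9) = Rational(-9, 4) ≈ -2.2500)
Function('Q')(B) = Mul(5, Pow(B, -1))
Function('h')(l, D) = Add(Rational(14, 3), D) (Function('h')(l, D) = Add(-2, Add(Mul(Mul(5, Pow(-3, -1)), -4), D)) = Add(-2, Add(Mul(Mul(5, Rational(-1, 3)), -4), D)) = Add(-2, Add(Mul(Rational(-5, 3), -4), D)) = Add(-2, Add(Rational(20, 3), D)) = Add(Rational(14, 3), D))
Function('y')(L, P) = Rational(-27, 28) (Function('y')(L, P) = Mul(Rational(3, 7), Rational(-9, 4)) = Rational(-27, 28))
Function('J')(s) = -1
Mul(Function('J')(-11), Function('y')(18, Function('h')(Function('g')(5), -1))) = Mul(-1, Rational(-27, 28)) = Rational(27, 28)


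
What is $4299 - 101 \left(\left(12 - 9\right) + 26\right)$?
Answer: $1370$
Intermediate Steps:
$4299 - 101 \left(\left(12 - 9\right) + 26\right) = 4299 - 101 \left(3 + 26\right) = 4299 - 101 \cdot 29 = 4299 - 2929 = 1370$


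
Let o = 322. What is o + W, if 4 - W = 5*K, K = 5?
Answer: 301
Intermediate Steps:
W = -21 (W = 4 - 5*5 = 4 - 1*25 = 4 - 25 = -21)
o + W = 322 - 21 = 301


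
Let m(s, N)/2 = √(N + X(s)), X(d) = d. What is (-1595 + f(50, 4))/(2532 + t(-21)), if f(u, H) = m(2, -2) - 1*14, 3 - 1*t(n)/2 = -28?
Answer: -1609/2594 ≈ -0.62028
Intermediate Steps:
m(s, N) = 2*√(N + s)
t(n) = 62 (t(n) = 6 - 2*(-28) = 6 + 56 = 62)
f(u, H) = -14 (f(u, H) = 2*√(-2 + 2) - 1*14 = 2*√0 - 14 = 2*0 - 14 = 0 - 14 = -14)
(-1595 + f(50, 4))/(2532 + t(-21)) = (-1595 - 14)/(2532 + 62) = -1609/2594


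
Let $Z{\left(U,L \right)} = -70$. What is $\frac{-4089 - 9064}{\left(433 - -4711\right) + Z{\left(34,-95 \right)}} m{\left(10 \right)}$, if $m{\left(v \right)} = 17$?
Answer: $- \frac{223601}{5074} \approx -44.068$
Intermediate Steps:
$\frac{-4089 - 9064}{\left(433 - -4711\right) + Z{\left(34,-95 \right)}} m{\left(10 \right)} = \frac{-4089 - 9064}{\left(433 - -4711\right) - 70} \cdot 17 = - \frac{13153}{\left(433 + 4711\right) - 70} \cdot 17 = - \frac{13153}{5144 - 70} \cdot 17 = - \frac{13153}{5074} \cdot 17 = \left(-13153\right) \frac{1}{5074} \cdot 17 = \left(- \frac{13153}{5074}\right) 17 = - \frac{223601}{5074}$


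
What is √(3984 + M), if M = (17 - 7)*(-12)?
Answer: 2*√966 ≈ 62.161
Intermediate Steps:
M = -120 (M = 10*(-12) = -120)
√(3984 + M) = √(3984 - 120) = √3864 = 2*√966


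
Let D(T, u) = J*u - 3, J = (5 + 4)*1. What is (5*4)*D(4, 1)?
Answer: 120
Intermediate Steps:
J = 9 (J = 9*1 = 9)
D(T, u) = -3 + 9*u (D(T, u) = 9*u - 3 = -3 + 9*u)
(5*4)*D(4, 1) = (5*4)*(-3 + 9*1) = 20*(-3 + 9) = 20*6 = 120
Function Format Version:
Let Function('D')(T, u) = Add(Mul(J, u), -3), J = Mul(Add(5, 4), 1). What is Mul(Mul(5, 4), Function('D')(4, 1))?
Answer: 120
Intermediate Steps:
J = 9 (J = Mul(9, 1) = 9)
Function('D')(T, u) = Add(-3, Mul(9, u)) (Function('D')(T, u) = Add(Mul(9, u), -3) = Add(-3, Mul(9, u)))
Mul(Mul(5, 4), Function('D')(4, 1)) = Mul(Mul(5, 4), Add(-3, Mul(9, 1))) = Mul(20, Add(-3, 9)) = Mul(20, 6) = 120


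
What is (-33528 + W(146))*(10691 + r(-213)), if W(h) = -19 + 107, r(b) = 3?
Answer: -357607360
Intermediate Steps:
W(h) = 88
(-33528 + W(146))*(10691 + r(-213)) = (-33528 + 88)*(10691 + 3) = -33440*10694 = -357607360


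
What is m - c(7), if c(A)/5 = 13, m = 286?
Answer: 221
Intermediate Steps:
c(A) = 65 (c(A) = 5*13 = 65)
m - c(7) = 286 - 1*65 = 286 - 65 = 221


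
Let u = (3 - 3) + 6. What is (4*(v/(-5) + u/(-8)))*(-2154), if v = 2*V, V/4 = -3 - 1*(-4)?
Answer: 101238/5 ≈ 20248.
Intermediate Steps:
V = 4 (V = 4*(-3 - 1*(-4)) = 4*(-3 + 4) = 4*1 = 4)
u = 6 (u = 0 + 6 = 6)
v = 8 (v = 2*4 = 8)
(4*(v/(-5) + u/(-8)))*(-2154) = (4*(8/(-5) + 6/(-8)))*(-2154) = (4*(8*(-⅕) + 6*(-⅛)))*(-2154) = (4*(-8/5 - ¾))*(-2154) = (4*(-47/20))*(-2154) = -47/5*(-2154) = 101238/5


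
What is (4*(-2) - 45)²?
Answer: 2809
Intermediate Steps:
(4*(-2) - 45)² = (-8 - 45)² = (-53)² = 2809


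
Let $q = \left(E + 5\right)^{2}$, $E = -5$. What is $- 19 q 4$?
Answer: $0$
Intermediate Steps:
$q = 0$ ($q = \left(-5 + 5\right)^{2} = 0^{2} = 0$)
$- 19 q 4 = \left(-19\right) 0 \cdot 4 = 0 \cdot 4 = 0$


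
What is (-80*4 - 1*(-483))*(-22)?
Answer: -3586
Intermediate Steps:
(-80*4 - 1*(-483))*(-22) = (-320 + 483)*(-22) = 163*(-22) = -3586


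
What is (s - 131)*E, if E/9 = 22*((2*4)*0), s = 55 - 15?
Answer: 0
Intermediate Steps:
s = 40
E = 0 (E = 9*(22*((2*4)*0)) = 9*(22*(8*0)) = 9*(22*0) = 9*0 = 0)
(s - 131)*E = (40 - 131)*0 = -91*0 = 0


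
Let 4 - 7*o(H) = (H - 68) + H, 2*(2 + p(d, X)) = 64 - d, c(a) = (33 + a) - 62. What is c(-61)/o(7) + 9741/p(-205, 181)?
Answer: 481503/7685 ≈ 62.655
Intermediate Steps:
c(a) = -29 + a
p(d, X) = 30 - d/2 (p(d, X) = -2 + (64 - d)/2 = -2 + (32 - d/2) = 30 - d/2)
o(H) = 72/7 - 2*H/7 (o(H) = 4/7 - ((H - 68) + H)/7 = 4/7 - ((-68 + H) + H)/7 = 4/7 - (-68 + 2*H)/7 = 4/7 + (68/7 - 2*H/7) = 72/7 - 2*H/7)
c(-61)/o(7) + 9741/p(-205, 181) = (-29 - 61)/(72/7 - 2/7*7) + 9741/(30 - ½*(-205)) = -90/(72/7 - 2) + 9741/(30 + 205/2) = -90/58/7 + 9741/(265/2) = -90*7/58 + 9741*(2/265) = -315/29 + 19482/265 = 481503/7685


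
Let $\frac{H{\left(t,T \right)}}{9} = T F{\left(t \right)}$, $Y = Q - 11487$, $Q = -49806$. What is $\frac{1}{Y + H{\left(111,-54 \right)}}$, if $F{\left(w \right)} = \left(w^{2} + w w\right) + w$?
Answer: $- \frac{1}{12091251} \approx -8.2704 \cdot 10^{-8}$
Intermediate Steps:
$Y = -61293$ ($Y = -49806 - 11487 = -61293$)
$F{\left(w \right)} = w + 2 w^{2}$ ($F{\left(w \right)} = \left(w^{2} + w^{2}\right) + w = 2 w^{2} + w = w + 2 w^{2}$)
$H{\left(t,T \right)} = 9 T t \left(1 + 2 t\right)$
$\frac{1}{Y + H{\left(111,-54 \right)}} = \frac{1}{-61293 + 9 \left(-54\right) 111 \left(1 + 2 \cdot 111\right)} = \frac{1}{-61293 + 9 \left(-54\right) 111 \left(1 + 222\right)} = \frac{1}{-61293 + 9 \left(-54\right) 111 \cdot 223} = \frac{1}{-61293 - 12029958} = \frac{1}{-12091251} = - \frac{1}{12091251}$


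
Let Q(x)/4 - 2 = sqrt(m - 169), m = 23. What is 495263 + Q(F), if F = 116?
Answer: 495271 + 4*I*sqrt(146) ≈ 4.9527e+5 + 48.332*I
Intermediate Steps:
Q(x) = 8 + 4*I*sqrt(146) (Q(x) = 8 + 4*sqrt(23 - 169) = 8 + 4*sqrt(-146) = 8 + 4*(I*sqrt(146)) = 8 + 4*I*sqrt(146))
495263 + Q(F) = 495263 + (8 + 4*I*sqrt(146)) = 495271 + 4*I*sqrt(146)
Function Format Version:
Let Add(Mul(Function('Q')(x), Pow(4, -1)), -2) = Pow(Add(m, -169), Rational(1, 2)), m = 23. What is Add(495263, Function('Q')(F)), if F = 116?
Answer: Add(495271, Mul(4, I, Pow(146, Rational(1, 2)))) ≈ Add(4.9527e+5, Mul(48.332, I))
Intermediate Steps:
Function('Q')(x) = Add(8, Mul(4, I, Pow(146, Rational(1, 2)))) (Function('Q')(x) = Add(8, Mul(4, Pow(Add(23, -169), Rational(1, 2)))) = Add(8, Mul(4, Pow(-146, Rational(1, 2)))) = Add(8, Mul(4, Mul(I, Pow(146, Rational(1, 2))))) = Add(8, Mul(4, I, Pow(146, Rational(1, 2)))))
Add(495263, Function('Q')(F)) = Add(495263, Add(8, Mul(4, I, Pow(146, Rational(1, 2))))) = Add(495271, Mul(4, I, Pow(146, Rational(1, 2))))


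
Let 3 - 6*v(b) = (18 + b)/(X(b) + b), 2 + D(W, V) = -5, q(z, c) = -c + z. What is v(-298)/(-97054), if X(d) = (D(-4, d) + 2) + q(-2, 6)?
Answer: -653/181102764 ≈ -3.6057e-6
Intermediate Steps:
q(z, c) = z - c
D(W, V) = -7 (D(W, V) = -2 - 5 = -7)
X(d) = -13 (X(d) = (-7 + 2) + (-2 - 1*6) = -5 + (-2 - 6) = -5 - 8 = -13)
v(b) = 1/2 - (18 + b)/(6*(-13 + b))
v(-298)/(-97054) = ((-57 + 2*(-298))/(6*(-13 - 298)))/(-97054) = ((1/6)*(-57 - 596)/(-311))*(-1/97054) = ((1/6)*(-1/311)*(-653))*(-1/97054) = (653/1866)*(-1/97054) = -653/181102764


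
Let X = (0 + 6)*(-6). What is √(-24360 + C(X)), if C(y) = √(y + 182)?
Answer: √(-24360 + √146) ≈ 156.04*I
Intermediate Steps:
X = -36 (X = 6*(-6) = -36)
C(y) = √(182 + y)
√(-24360 + C(X)) = √(-24360 + √(182 - 36)) = √(-24360 + √146)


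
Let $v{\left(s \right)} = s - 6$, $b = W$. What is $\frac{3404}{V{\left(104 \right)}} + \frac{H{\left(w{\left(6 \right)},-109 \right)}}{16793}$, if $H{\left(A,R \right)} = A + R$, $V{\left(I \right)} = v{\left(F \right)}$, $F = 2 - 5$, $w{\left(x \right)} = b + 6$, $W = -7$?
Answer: $- \frac{57164362}{151137} \approx -378.23$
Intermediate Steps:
$b = -7$
$w{\left(x \right)} = -1$ ($w{\left(x \right)} = -7 + 6 = -1$)
$F = -3$
$v{\left(s \right)} = -6 + s$
$V{\left(I \right)} = -9$ ($V{\left(I \right)} = -6 - 3 = -9$)
$\frac{3404}{V{\left(104 \right)}} + \frac{H{\left(w{\left(6 \right)},-109 \right)}}{16793} = \frac{3404}{-9} + \frac{-1 - 109}{16793} = 3404 \left(- \frac{1}{9}\right) - \frac{110}{16793} = - \frac{3404}{9} - \frac{110}{16793} = - \frac{57164362}{151137}$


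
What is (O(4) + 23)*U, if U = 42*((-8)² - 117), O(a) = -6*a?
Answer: 2226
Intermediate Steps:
U = -2226 (U = 42*(64 - 117) = 42*(-53) = -2226)
(O(4) + 23)*U = (-6*4 + 23)*(-2226) = (-24 + 23)*(-2226) = -1*(-2226) = 2226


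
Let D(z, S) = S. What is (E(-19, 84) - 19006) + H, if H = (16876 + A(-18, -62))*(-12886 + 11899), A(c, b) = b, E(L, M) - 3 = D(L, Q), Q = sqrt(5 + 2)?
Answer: -16614421 + sqrt(7) ≈ -1.6614e+7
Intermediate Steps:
Q = sqrt(7) ≈ 2.6458
E(L, M) = 3 + sqrt(7)
H = -16595418 (H = (16876 - 62)*(-12886 + 11899) = 16814*(-987) = -16595418)
(E(-19, 84) - 19006) + H = ((3 + sqrt(7)) - 19006) - 16595418 = (-19003 + sqrt(7)) - 16595418 = -16614421 + sqrt(7)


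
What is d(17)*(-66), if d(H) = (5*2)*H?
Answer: -11220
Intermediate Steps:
d(H) = 10*H
d(17)*(-66) = (10*17)*(-66) = 170*(-66) = -11220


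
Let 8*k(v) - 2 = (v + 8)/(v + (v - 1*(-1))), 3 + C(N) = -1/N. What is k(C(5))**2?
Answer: 25/1296 ≈ 0.019290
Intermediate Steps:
C(N) = -3 - 1/N
k(v) = 1/4 + (8 + v)/(8*(1 + 2*v)) (k(v) = 1/4 + ((v + 8)/(v + (v - 1*(-1))))/8 = 1/4 + ((8 + v)/(v + (v + 1)))/8 = 1/4 + ((8 + v)/(v + (1 + v)))/8 = 1/4 + ((8 + v)/(1 + 2*v))/8 = 1/4 + (8 + v)/(8*(1 + 2*v)))
k(C(5))**2 = (5*(2 + (-3 - 1/5))/(8*(1 + 2*(-3 - 1/5))))**2 = (5*(2 - 16/5)/(8*(1 + 2*(-16/5))))**2 = ((5/8)*(-6/5)/(1 - 32/5))**2 = ((5/8)*(-6/5)/(-27/5))**2 = ((5/8)*(-5/27)*(-6/5))**2 = (5/36)**2 = 25/1296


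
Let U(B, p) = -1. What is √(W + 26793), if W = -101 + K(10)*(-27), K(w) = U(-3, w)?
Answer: √26719 ≈ 163.46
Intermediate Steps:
K(w) = -1
W = -74 (W = -101 - 1*(-27) = -101 + 27 = -74)
√(W + 26793) = √(-74 + 26793) = √26719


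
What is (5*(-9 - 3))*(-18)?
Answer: 1080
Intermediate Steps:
(5*(-9 - 3))*(-18) = (5*(-12))*(-18) = -60*(-18) = 1080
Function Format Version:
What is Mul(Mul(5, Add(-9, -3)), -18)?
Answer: 1080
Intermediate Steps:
Mul(Mul(5, Add(-9, -3)), -18) = Mul(Mul(5, -12), -18) = Mul(-60, -18) = 1080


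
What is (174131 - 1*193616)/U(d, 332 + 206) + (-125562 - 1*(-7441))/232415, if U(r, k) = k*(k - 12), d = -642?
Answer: -882684461/1529550140 ≈ -0.57709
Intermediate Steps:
U(r, k) = k*(-12 + k)
(174131 - 1*193616)/U(d, 332 + 206) + (-125562 - 1*(-7441))/232415 = (174131 - 1*193616)/(((332 + 206)*(-12 + (332 + 206)))) + (-125562 - 1*(-7441))/232415 = (174131 - 193616)/((538*(-12 + 538))) + (-125562 + 7441)*(1/232415) = -19485/(538*526) - 118121*1/232415 = -19485/282988 - 2747/5405 = -882684461/1529550140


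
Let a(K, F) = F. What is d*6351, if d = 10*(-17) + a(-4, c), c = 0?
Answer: -1079670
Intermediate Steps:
d = -170 (d = 10*(-17) + 0 = -170 + 0 = -170)
d*6351 = -170*6351 = -1079670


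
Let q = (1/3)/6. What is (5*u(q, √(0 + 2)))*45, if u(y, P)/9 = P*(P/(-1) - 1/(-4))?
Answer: -4050 + 2025*√2/4 ≈ -3334.1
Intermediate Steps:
q = 1/18 (q = (1*(⅓))*(⅙) = (⅓)*(⅙) = 1/18 ≈ 0.055556)
u(y, P) = 9*P*(¼ - P) (u(y, P) = 9*(P*(P/(-1) - 1/(-4))) = 9*(P*(P*(-1) - 1*(-¼))) = 9*(P*(-P + ¼)) = 9*(P*(¼ - P)) = 9*P*(¼ - P))
(5*u(q, √(0 + 2)))*45 = (5*(9*√(0 + 2)*(1 - 4*√(0 + 2))/4))*45 = (5*(9*√2*(1 - 4*√2)/4))*45 = (45*√2*(1 - 4*√2)/4)*45 = 2025*√2*(1 - 4*√2)/4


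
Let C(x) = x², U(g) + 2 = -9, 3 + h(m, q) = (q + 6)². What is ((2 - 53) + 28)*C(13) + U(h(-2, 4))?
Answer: -3898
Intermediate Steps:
h(m, q) = -3 + (6 + q)² (h(m, q) = -3 + (q + 6)² = -3 + (6 + q)²)
U(g) = -11 (U(g) = -2 - 9 = -11)
((2 - 53) + 28)*C(13) + U(h(-2, 4)) = ((2 - 53) + 28)*13² - 11 = (-51 + 28)*169 - 11 = -23*169 - 11 = -3887 - 11 = -3898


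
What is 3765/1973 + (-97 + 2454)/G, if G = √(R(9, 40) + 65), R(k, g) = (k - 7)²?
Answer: 3765/1973 + 2357*√69/69 ≈ 285.66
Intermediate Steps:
R(k, g) = (-7 + k)²
G = √69 (G = √((-7 + 9)² + 65) = √(2² + 65) = √(4 + 65) = √69 ≈ 8.3066)
3765/1973 + (-97 + 2454)/G = 3765/1973 + (-97 + 2454)/(√69) = 3765*(1/1973) + 2357*(√69/69) = 3765/1973 + 2357*√69/69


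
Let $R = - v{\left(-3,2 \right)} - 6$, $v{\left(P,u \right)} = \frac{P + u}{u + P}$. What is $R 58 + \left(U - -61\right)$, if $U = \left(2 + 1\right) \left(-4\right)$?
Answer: $-357$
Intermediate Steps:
$U = -12$ ($U = 3 \left(-4\right) = -12$)
$v{\left(P,u \right)} = 1$ ($v{\left(P,u \right)} = \frac{P + u}{P + u} = 1$)
$R = -7$ ($R = \left(-1\right) 1 - 6 = -1 - 6 = -7$)
$R 58 + \left(U - -61\right) = \left(-7\right) 58 - -49 = -406 + \left(-12 + 61\right) = -406 + 49 = -357$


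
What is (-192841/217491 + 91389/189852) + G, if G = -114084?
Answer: -1570223579774807/13763700444 ≈ -1.1408e+5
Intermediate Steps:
(-192841/217491 + 91389/189852) + G = (-192841/217491 + 91389/189852) - 114084 = (-192841*1/217491 + 91389*(1/189852)) - 114084 = (-192841/217491 + 30463/63284) - 114084 = -5578321511/13763700444 - 114084 = -1570223579774807/13763700444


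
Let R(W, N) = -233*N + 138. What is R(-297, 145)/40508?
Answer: -33647/40508 ≈ -0.83063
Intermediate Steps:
R(W, N) = 138 - 233*N
R(-297, 145)/40508 = (138 - 233*145)/40508 = (138 - 33785)*(1/40508) = -33647*1/40508 = -33647/40508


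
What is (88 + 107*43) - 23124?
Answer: -18435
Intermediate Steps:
(88 + 107*43) - 23124 = (88 + 4601) - 23124 = 4689 - 23124 = -18435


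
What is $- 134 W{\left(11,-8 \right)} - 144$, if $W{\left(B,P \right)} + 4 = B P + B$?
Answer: $10710$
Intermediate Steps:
$W{\left(B,P \right)} = -4 + B + B P$ ($W{\left(B,P \right)} = -4 + \left(B P + B\right) = -4 + \left(B + B P\right) = -4 + B + B P$)
$- 134 W{\left(11,-8 \right)} - 144 = - 134 \left(-4 + 11 + 11 \left(-8\right)\right) - 144 = - 134 \left(-4 + 11 - 88\right) - 144 = \left(-134\right) \left(-81\right) - 144 = 10854 - 144 = 10710$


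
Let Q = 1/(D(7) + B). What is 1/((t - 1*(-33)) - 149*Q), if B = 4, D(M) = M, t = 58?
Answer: 11/852 ≈ 0.012911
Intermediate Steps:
Q = 1/11 (Q = 1/(7 + 4) = 1/11 ≈ 0.090909)
1/((t - 1*(-33)) - 149*Q) = 1/((58 - 1*(-33)) - 149*1/11) = 1/((58 + 33) - 149/11) = 1/(91 - 149/11) = 1/(852/11) = 11/852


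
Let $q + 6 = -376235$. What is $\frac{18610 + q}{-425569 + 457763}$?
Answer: $- \frac{357631}{32194} \approx -11.109$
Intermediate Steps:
$q = -376241$ ($q = -6 - 376235 = -376241$)
$\frac{18610 + q}{-425569 + 457763} = \frac{18610 - 376241}{-425569 + 457763} = - \frac{357631}{32194}$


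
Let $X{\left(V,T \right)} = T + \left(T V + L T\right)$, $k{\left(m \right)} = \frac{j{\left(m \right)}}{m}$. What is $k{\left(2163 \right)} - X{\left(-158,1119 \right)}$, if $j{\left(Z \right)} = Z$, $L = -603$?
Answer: $850441$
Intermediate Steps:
$k{\left(m \right)} = 1$ ($k{\left(m \right)} = \frac{m}{m} = 1$)
$X{\left(V,T \right)} = - 602 T + T V$ ($X{\left(V,T \right)} = T + \left(T V - 603 T\right) = T + \left(- 603 T + T V\right) = - 602 T + T V$)
$k{\left(2163 \right)} - X{\left(-158,1119 \right)} = 1 - 1119 \left(-602 - 158\right) = 1 - 1119 \left(-760\right) = 1 - -850440 = 1 + 850440 = 850441$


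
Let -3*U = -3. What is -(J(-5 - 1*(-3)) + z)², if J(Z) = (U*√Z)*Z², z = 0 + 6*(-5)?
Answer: -868 + 240*I*√2 ≈ -868.0 + 339.41*I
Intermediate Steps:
U = 1 (U = -⅓*(-3) = 1)
z = -30 (z = 0 - 30 = -30)
J(Z) = Z^(5/2) (J(Z) = (1*√Z)*Z² = √Z*Z² = Z^(5/2))
-(J(-5 - 1*(-3)) + z)² = -((-5 - 1*(-3))^(5/2) - 30)² = -((-5 + 3)^(5/2) - 30)² = -((-2)^(5/2) - 30)² = -(4*I*√2 - 30)² = -(-30 + 4*I*√2)²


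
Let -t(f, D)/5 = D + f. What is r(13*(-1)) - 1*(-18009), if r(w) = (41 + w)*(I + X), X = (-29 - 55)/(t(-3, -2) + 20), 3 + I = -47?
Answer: 248351/15 ≈ 16557.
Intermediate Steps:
I = -50 (I = -3 - 47 = -50)
t(f, D) = -5*D - 5*f (t(f, D) = -5*(D + f) = -5*D - 5*f)
X = -28/15 (X = (-29 - 55)/((-5*(-2) - 5*(-3)) + 20) = -84/((10 + 15) + 20) = -84/(25 + 20) = -84/45 = -84*1/45 = -28/15 ≈ -1.8667)
r(w) = -31898/15 - 778*w/15 (r(w) = (41 + w)*(-50 - 28/15) = (41 + w)*(-778/15) = -31898/15 - 778*w/15)
r(13*(-1)) - 1*(-18009) = (-31898/15 - 10114*(-1)/15) - 1*(-18009) = (-31898/15 - 778/15*(-13)) + 18009 = (-31898/15 + 10114/15) + 18009 = -21784/15 + 18009 = 248351/15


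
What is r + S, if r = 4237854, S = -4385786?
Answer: -147932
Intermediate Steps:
r + S = 4237854 - 4385786 = -147932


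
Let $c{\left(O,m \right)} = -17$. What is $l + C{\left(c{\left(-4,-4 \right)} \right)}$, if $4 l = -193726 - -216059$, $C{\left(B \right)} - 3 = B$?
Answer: $\frac{22277}{4} \approx 5569.3$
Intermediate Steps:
$C{\left(B \right)} = 3 + B$
$l = \frac{22333}{4}$ ($l = \frac{-193726 - -216059}{4} = \frac{-193726 + 216059}{4} = \frac{1}{4} \cdot 22333 = \frac{22333}{4} \approx 5583.3$)
$l + C{\left(c{\left(-4,-4 \right)} \right)} = \frac{22333}{4} + \left(3 - 17\right) = \frac{22333}{4} - 14 = \frac{22277}{4}$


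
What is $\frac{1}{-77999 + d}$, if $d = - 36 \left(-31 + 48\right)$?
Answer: $- \frac{1}{78611} \approx -1.2721 \cdot 10^{-5}$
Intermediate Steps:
$d = -612$ ($d = \left(-36\right) 17 = -612$)
$\frac{1}{-77999 + d} = \frac{1}{-77999 - 612} = \frac{1}{-78611} = - \frac{1}{78611}$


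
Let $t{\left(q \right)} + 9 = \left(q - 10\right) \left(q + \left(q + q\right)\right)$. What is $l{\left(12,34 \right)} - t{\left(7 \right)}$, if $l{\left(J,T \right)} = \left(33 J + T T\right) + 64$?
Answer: $1688$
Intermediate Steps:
$l{\left(J,T \right)} = 64 + T^{2} + 33 J$ ($l{\left(J,T \right)} = \left(33 J + T^{2}\right) + 64 = \left(T^{2} + 33 J\right) + 64 = 64 + T^{2} + 33 J$)
$t{\left(q \right)} = -9 + 3 q \left(-10 + q\right)$ ($t{\left(q \right)} = -9 + \left(q - 10\right) \left(q + \left(q + q\right)\right) = -9 + \left(-10 + q\right) \left(q + 2 q\right) = -9 + \left(-10 + q\right) 3 q = -9 + 3 q \left(-10 + q\right)$)
$l{\left(12,34 \right)} - t{\left(7 \right)} = \left(64 + 34^{2} + 33 \cdot 12\right) - \left(-9 - 210 + 3 \cdot 7^{2}\right) = \left(64 + 1156 + 396\right) - \left(-9 - 210 + 3 \cdot 49\right) = 1616 - \left(-9 - 210 + 147\right) = 1616 - -72 = 1616 + 72 = 1688$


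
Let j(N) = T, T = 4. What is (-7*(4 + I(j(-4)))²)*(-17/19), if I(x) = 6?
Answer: 11900/19 ≈ 626.32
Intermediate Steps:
j(N) = 4
(-7*(4 + I(j(-4)))²)*(-17/19) = (-7*(4 + 6)²)*(-17/19) = (-7*10²)*(-17*1/19) = -7*100*(-17/19) = -700*(-17/19) = 11900/19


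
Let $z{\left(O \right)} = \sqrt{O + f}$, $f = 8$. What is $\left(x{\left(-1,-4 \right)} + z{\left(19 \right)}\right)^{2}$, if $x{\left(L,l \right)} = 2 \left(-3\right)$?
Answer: $63 - 36 \sqrt{3} \approx 0.64617$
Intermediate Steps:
$x{\left(L,l \right)} = -6$
$z{\left(O \right)} = \sqrt{8 + O}$ ($z{\left(O \right)} = \sqrt{O + 8} = \sqrt{8 + O}$)
$\left(x{\left(-1,-4 \right)} + z{\left(19 \right)}\right)^{2} = \left(-6 + \sqrt{8 + 19}\right)^{2} = \left(-6 + \sqrt{27}\right)^{2} = \left(-6 + 3 \sqrt{3}\right)^{2}$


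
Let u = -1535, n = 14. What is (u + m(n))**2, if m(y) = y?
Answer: 2313441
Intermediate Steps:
(u + m(n))**2 = (-1535 + 14)**2 = (-1521)**2 = 2313441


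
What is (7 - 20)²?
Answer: 169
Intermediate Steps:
(7 - 20)² = (-13)² = 169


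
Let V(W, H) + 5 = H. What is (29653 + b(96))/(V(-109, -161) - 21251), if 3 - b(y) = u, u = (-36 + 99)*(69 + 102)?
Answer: -18883/21417 ≈ -0.88168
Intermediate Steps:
u = 10773 (u = 63*171 = 10773)
b(y) = -10770 (b(y) = 3 - 1*10773 = 3 - 10773 = -10770)
V(W, H) = -5 + H
(29653 + b(96))/(V(-109, -161) - 21251) = (29653 - 10770)/((-5 - 161) - 21251) = 18883/(-166 - 21251) = 18883/(-21417) = 18883*(-1/21417) = -18883/21417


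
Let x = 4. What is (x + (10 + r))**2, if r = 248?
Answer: 68644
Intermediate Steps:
(x + (10 + r))**2 = (4 + (10 + 248))**2 = (4 + 258)**2 = 262**2 = 68644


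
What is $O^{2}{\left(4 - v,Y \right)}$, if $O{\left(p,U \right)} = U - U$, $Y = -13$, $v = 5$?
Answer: $0$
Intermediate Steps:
$O{\left(p,U \right)} = 0$
$O^{2}{\left(4 - v,Y \right)} = 0^{2} = 0$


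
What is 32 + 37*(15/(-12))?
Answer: -57/4 ≈ -14.250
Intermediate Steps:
32 + 37*(15/(-12)) = 32 + 37*(15*(-1/12)) = 32 + 37*(-5/4) = 32 - 185/4 = -57/4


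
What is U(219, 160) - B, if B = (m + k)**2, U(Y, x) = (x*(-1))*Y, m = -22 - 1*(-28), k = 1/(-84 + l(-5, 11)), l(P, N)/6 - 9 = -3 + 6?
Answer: -5050801/144 ≈ -35075.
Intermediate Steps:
l(P, N) = 72 (l(P, N) = 54 + 6*(-3 + 6) = 54 + 6*3 = 54 + 18 = 72)
k = -1/12 (k = 1/(-84 + 72) = 1/(-12) = -1/12 ≈ -0.083333)
m = 6 (m = -22 + 28 = 6)
U(Y, x) = -Y*x (U(Y, x) = (-x)*Y = -Y*x)
B = 5041/144 (B = (6 - 1/12)**2 = (71/12)**2 = 5041/144 ≈ 35.007)
U(219, 160) - B = -1*219*160 - 1*5041/144 = -35040 - 5041/144 = -5050801/144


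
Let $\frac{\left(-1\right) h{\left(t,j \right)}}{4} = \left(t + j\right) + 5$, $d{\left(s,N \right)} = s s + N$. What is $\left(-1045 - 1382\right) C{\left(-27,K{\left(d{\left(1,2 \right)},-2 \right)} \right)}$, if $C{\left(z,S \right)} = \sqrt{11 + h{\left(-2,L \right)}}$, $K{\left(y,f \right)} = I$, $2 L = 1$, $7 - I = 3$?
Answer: $- 2427 i \sqrt{3} \approx - 4203.7 i$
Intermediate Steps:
$I = 4$ ($I = 7 - 3 = 4$)
$L = \frac{1}{2}$ ($L = \frac{1}{2} \cdot 1 = \frac{1}{2} \approx 0.5$)
$d{\left(s,N \right)} = N + s^{2}$ ($d{\left(s,N \right)} = s^{2} + N = N + s^{2}$)
$K{\left(y,f \right)} = 4$
$h{\left(t,j \right)} = -20 - 4 j - 4 t$ ($h{\left(t,j \right)} = - 4 \left(\left(t + j\right) + 5\right) = - 4 \left(\left(j + t\right) + 5\right) = - 4 \left(5 + j + t\right) = -20 - 4 j - 4 t$)
$C{\left(z,S \right)} = i \sqrt{3}$ ($C{\left(z,S \right)} = \sqrt{11 - 14} = \sqrt{-3} = i \sqrt{3}$)
$\left(-1045 - 1382\right) C{\left(-27,K{\left(d{\left(1,2 \right)},-2 \right)} \right)} = \left(-1045 - 1382\right) i \sqrt{3} = - 2427 i \sqrt{3}$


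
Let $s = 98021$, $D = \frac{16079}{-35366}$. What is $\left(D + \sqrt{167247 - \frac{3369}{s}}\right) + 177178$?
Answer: $\frac{6266061069}{35366} + \frac{\sqrt{1606928320175178}}{98021} \approx 1.7759 \cdot 10^{5}$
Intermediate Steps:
$D = - \frac{16079}{35366}$ ($D = 16079 \left(- \frac{1}{35366}\right) = - \frac{16079}{35366} \approx -0.45465$)
$\left(D + \sqrt{167247 - \frac{3369}{s}}\right) + 177178 = \left(- \frac{16079}{35366} + \sqrt{167247 - \frac{3369}{98021}}\right) + 177178 = \left(- \frac{16079}{35366} + \sqrt{\frac{16393714818}{98021}}\right) + 177178 = \left(- \frac{16079}{35366} + \frac{\sqrt{1606928320175178}}{98021}\right) + 177178 = \frac{6266061069}{35366} + \frac{\sqrt{1606928320175178}}{98021}$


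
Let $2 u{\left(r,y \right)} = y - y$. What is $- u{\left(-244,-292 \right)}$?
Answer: $0$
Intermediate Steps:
$u{\left(r,y \right)} = 0$ ($u{\left(r,y \right)} = \frac{y - y}{2} = \frac{1}{2} \cdot 0 = 0$)
$- u{\left(-244,-292 \right)} = \left(-1\right) 0 = 0$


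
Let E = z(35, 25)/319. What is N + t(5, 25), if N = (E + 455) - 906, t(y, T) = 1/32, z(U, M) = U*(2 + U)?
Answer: -4562049/10208 ≈ -446.91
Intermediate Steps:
t(y, T) = 1/32
E = 1295/319 (E = (35*(2 + 35))/319 = (35*37)*(1/319) = 1295*(1/319) = 1295/319 ≈ 4.0596)
N = -142574/319 (N = (1295/319 + 455) - 906 = 146440/319 - 906 = -142574/319 ≈ -446.94)
N + t(5, 25) = -142574/319 + 1/32 = -4562049/10208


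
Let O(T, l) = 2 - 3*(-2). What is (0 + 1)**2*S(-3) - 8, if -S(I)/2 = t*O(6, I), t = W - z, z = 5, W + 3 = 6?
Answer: 24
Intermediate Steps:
W = 3 (W = -3 + 6 = 3)
O(T, l) = 8 (O(T, l) = 2 + 6 = 8)
t = -2 (t = 3 - 1*5 = 3 - 5 = -2)
S(I) = 32 (S(I) = -(-4)*8 = -2*(-16) = 32)
(0 + 1)**2*S(-3) - 8 = (0 + 1)**2*32 - 8 = 1**2*32 - 8 = 1*32 - 8 = 32 - 8 = 24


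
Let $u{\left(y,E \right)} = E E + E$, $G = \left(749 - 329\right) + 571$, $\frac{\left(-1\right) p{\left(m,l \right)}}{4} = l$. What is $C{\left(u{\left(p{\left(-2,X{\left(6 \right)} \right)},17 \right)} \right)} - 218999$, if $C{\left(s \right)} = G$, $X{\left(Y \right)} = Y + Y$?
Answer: $-218008$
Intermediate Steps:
$X{\left(Y \right)} = 2 Y$
$p{\left(m,l \right)} = - 4 l$
$G = 991$ ($G = \left(749 - 329\right) + 571 = 420 + 571 = 991$)
$u{\left(y,E \right)} = E + E^{2}$ ($u{\left(y,E \right)} = E^{2} + E = E + E^{2}$)
$C{\left(s \right)} = 991$
$C{\left(u{\left(p{\left(-2,X{\left(6 \right)} \right)},17 \right)} \right)} - 218999 = 991 - 218999 = -218008$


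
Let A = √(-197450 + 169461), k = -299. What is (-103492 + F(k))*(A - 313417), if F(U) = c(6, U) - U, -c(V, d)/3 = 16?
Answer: 32357484497 - 103241*I*√27989 ≈ 3.2357e+10 - 1.7272e+7*I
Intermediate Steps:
c(V, d) = -48 (c(V, d) = -3*16 = -48)
F(U) = -48 - U
A = I*√27989 (A = √(-27989) = I*√27989 ≈ 167.3*I)
(-103492 + F(k))*(A - 313417) = (-103492 + (-48 - 1*(-299)))*(I*√27989 - 313417) = (-103492 + (-48 + 299))*(-313417 + I*√27989) = (-103492 + 251)*(-313417 + I*√27989) = -103241*(-313417 + I*√27989) = 32357484497 - 103241*I*√27989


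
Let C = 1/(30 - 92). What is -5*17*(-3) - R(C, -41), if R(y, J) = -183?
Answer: 438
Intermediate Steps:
C = -1/62 (C = 1/(-62) = -1/62 ≈ -0.016129)
-5*17*(-3) - R(C, -41) = -5*17*(-3) - 1*(-183) = -85*(-3) + 183 = 255 + 183 = 438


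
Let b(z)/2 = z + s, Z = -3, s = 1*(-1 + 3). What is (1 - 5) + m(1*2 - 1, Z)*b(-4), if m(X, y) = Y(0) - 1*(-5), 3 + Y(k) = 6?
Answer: -36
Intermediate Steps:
Y(k) = 3 (Y(k) = -3 + 6 = 3)
s = 2 (s = 1*2 = 2)
m(X, y) = 8 (m(X, y) = 3 - 1*(-5) = 3 + 5 = 8)
b(z) = 4 + 2*z (b(z) = 2*(z + 2) = 2*(2 + z) = 4 + 2*z)
(1 - 5) + m(1*2 - 1, Z)*b(-4) = (1 - 5) + 8*(4 + 2*(-4)) = -4 + 8*(4 - 8) = -4 + 8*(-4) = -4 - 32 = -36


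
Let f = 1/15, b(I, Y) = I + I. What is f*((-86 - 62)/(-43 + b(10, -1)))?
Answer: 148/345 ≈ 0.42899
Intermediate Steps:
b(I, Y) = 2*I
f = 1/15 ≈ 0.066667
f*((-86 - 62)/(-43 + b(10, -1))) = ((-86 - 62)/(-43 + 2*10))/15 = (-148/(-43 + 20))/15 = (-148/(-23))/15 = (-148*(-1/23))/15 = (1/15)*(148/23) = 148/345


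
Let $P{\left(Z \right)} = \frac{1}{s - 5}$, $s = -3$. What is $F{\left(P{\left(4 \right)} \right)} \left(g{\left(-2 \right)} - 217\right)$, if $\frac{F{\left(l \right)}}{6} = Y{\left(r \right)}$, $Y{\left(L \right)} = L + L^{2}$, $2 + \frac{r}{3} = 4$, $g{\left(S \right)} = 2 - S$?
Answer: $-53676$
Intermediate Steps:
$P{\left(Z \right)} = - \frac{1}{8}$ ($P{\left(Z \right)} = \frac{1}{-3 - 5} = \frac{1}{-8} = - \frac{1}{8}$)
$r = 6$ ($r = -6 + 3 \cdot 4 = -6 + 12 = 6$)
$F{\left(l \right)} = 252$ ($F{\left(l \right)} = 6 \cdot 6 \left(1 + 6\right) = 6 \cdot 6 \cdot 7 = 6 \cdot 42 = 252$)
$F{\left(P{\left(4 \right)} \right)} \left(g{\left(-2 \right)} - 217\right) = 252 \left(\left(2 - -2\right) - 217\right) = 252 \left(\left(2 + 2\right) - 217\right) = 252 \left(4 - 217\right) = 252 \left(-213\right) = -53676$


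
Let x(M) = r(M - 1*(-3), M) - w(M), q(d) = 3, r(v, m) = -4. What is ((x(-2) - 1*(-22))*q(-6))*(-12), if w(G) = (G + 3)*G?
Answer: -720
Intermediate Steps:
w(G) = G*(3 + G) (w(G) = (3 + G)*G = G*(3 + G))
x(M) = -4 - M*(3 + M)
((x(-2) - 1*(-22))*q(-6))*(-12) = (((-4 - 1*(-2)*(3 - 2)) - 1*(-22))*3)*(-12) = (((-4 - 1*(-2)*1) + 22)*3)*(-12) = (((-4 + 2) + 22)*3)*(-12) = ((-2 + 22)*3)*(-12) = (20*3)*(-12) = 60*(-12) = -720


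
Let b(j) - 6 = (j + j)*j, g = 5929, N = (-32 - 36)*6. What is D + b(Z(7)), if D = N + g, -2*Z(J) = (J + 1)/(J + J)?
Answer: 270831/49 ≈ 5527.2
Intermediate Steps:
Z(J) = -(1 + J)/(4*J) (Z(J) = -(J + 1)/(2*(J + J)) = -(1 + J)/(2*(2*J)) = -(1 + J)*1/(2*J)/2 = -(1 + J)/(4*J))
N = -408 (N = -68*6 = -408)
b(j) = 6 + 2*j² (b(j) = 6 + (j + j)*j = 6 + (2*j)*j = 6 + 2*j²)
D = 5521 (D = -408 + 5929 = 5521)
D + b(Z(7)) = 5521 + (6 + 2*((¼)*(-1 - 1*7)/7)²) = 5521 + (6 + 2*((¼)*(⅐)*(-1 - 7))²) = 5521 + (6 + 2*((¼)*(⅐)*(-8))²) = 5521 + (6 + 2*(-2/7)²) = 5521 + (6 + 2*(4/49)) = 5521 + (6 + 8/49) = 5521 + 302/49 = 270831/49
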